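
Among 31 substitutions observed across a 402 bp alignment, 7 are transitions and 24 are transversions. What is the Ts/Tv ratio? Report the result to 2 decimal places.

0.29

R = 7/24 = 0.291666… ≈ 0.29 (to 2 d.p.).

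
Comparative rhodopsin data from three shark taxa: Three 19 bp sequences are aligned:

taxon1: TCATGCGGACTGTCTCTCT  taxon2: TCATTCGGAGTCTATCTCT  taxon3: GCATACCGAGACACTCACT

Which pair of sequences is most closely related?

taxon1–taxon2: 4/19 differ, p = 0.211, d = 0.247.
taxon1–taxon3: 8/19 differ, p = 0.421, d = 0.618.
taxon2–taxon3: 7/19 differ, p = 0.368, d = 0.507.
The smallest distance is between taxon1 and taxon2.

taxon1 and taxon2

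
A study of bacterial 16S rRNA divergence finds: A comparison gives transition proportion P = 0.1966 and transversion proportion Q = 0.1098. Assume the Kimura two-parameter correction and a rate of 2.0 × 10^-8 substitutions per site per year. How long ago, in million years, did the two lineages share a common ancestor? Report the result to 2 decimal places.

10.29

Under the Kimura two-parameter model, d = −½ ln(1 − 2P − Q) − ¼ ln(1 − 2Q).
1 − 2P − Q = 0.497, giving −½ ln(0.497) = 0.349583.
1 − 2Q = 0.7804, giving −¼ ln(0.7804) = 0.061987.
d = 0.349583 + 0.061987 = 0.411570.
Under a molecular clock d = 2μt, so t = d/(2μ) = 0.411570 / (2 × 2.0 × 10^-8) = 10.29 million years.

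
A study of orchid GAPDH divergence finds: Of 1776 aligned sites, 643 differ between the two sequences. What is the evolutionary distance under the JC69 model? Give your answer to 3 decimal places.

p = 643/1776 ≈ 0.36205.
d = −(3/4) ln(1 − 4p/3) = −0.75 ln(1 − 0.482733) = −0.75 ln(0.517267)
  = −0.75 × (-0.659196) = 0.494397 substitutions/site.

0.494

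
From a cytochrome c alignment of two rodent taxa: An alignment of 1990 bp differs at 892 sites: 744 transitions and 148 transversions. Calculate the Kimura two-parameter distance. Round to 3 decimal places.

0.904

P = 744/1990 ≈ 0.373869 and Q = 148/1990 ≈ 0.074372.
Under the Kimura two-parameter model, d = −½ ln(1 − 2P − Q) − ¼ ln(1 − 2Q).
1 − 2P − Q = 0.17789, giving −½ ln(0.17789) = 0.863295.
1 − 2Q = 0.851256, giving −¼ ln(0.851256) = 0.040261.
d = 0.863295 + 0.040261 = 0.903556.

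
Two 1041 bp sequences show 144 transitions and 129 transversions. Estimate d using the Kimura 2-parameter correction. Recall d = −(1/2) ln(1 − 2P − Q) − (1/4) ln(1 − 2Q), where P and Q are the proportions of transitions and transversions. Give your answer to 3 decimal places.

P = 144/1041 ≈ 0.138329 and Q = 129/1041 ≈ 0.123919.
Under the Kimura two-parameter model, d = −½ ln(1 − 2P − Q) − ¼ ln(1 − 2Q).
1 − 2P − Q = 0.599423, giving −½ ln(0.599423) = 0.255894.
1 − 2Q = 0.752162, giving −¼ ln(0.752162) = 0.071201.
d = 0.255894 + 0.071201 = 0.327095.

0.327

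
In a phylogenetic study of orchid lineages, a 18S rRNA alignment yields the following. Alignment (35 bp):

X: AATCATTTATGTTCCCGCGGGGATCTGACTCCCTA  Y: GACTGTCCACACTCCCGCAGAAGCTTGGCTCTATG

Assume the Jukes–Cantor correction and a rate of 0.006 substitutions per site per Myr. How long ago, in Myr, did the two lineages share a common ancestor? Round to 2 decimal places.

80.42

The sequences differ at 19 of 35 sites, so p = 19/35 ≈ 0.542857.
d = −(3/4) ln(1 − 4p/3) = −0.75 ln(1 − 0.723809) = −0.75 ln(0.276191)
  = −0.75 × (-1.286663) = 0.964997 substitutions/site.
Under a molecular clock d = 2μt, so t = d/(2μ) = 0.964997 / (2 × 0.006) = 80.42 Myr.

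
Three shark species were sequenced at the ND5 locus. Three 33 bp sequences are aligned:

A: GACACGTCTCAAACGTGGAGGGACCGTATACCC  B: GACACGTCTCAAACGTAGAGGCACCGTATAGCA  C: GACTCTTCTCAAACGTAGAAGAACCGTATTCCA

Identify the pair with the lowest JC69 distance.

A–B: 4/33 differ, p = 0.121, d = 0.132.
A–C: 7/33 differ, p = 0.212, d = 0.249.
B–C: 6/33 differ, p = 0.182, d = 0.208.
The smallest distance is between A and B.

A and B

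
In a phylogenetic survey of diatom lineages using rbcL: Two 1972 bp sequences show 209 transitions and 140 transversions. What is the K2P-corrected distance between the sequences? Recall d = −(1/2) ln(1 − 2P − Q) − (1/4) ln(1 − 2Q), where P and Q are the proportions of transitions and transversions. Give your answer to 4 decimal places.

0.2046

P = 209/1972 ≈ 0.105984 and Q = 140/1972 ≈ 0.070994.
Under the Kimura two-parameter model, d = −½ ln(1 − 2P − Q) − ¼ ln(1 − 2Q).
1 − 2P − Q = 0.717038, giving −½ ln(0.717038) = 0.166313.
1 − 2Q = 0.858012, giving −¼ ln(0.858012) = 0.038284.
d = 0.166313 + 0.038284 = 0.204597.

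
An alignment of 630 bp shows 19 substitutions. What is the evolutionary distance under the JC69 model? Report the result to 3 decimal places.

0.031

p = 19/630 ≈ 0.030159.
d = −(3/4) ln(1 − 4p/3) = −0.75 ln(1 − 0.040212) = −0.75 ln(0.959788)
  = −0.75 × (-0.041043) = 0.030782 substitutions/site.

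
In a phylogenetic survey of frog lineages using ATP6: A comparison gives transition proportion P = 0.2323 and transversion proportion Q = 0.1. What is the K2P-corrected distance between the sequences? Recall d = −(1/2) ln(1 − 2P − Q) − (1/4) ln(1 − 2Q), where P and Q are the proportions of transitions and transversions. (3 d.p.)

Under the Kimura two-parameter model, d = −½ ln(1 − 2P − Q) − ¼ ln(1 − 2Q).
1 − 2P − Q = 0.4354, giving −½ ln(0.4354) = 0.415745.
1 − 2Q = 0.8, giving −¼ ln(0.8) = 0.055786.
d = 0.415745 + 0.055786 = 0.471531.

0.472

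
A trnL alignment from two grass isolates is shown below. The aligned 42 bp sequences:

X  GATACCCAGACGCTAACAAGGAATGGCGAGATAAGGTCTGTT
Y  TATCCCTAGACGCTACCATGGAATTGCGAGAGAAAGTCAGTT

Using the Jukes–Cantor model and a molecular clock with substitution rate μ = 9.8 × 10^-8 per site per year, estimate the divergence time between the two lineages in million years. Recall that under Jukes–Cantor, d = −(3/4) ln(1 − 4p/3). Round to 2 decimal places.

The sequences differ at 9 of 42 sites (1, 4, 7, 16, 19, 25, 32, 35, 39), so p = 9/42 ≈ 0.214286.
d = −(3/4) ln(1 − 4p/3) = −0.75 ln(1 − 0.285715) = −0.75 ln(0.714285)
  = −0.75 × (-0.336473) = 0.252355 substitutions/site.
Under a molecular clock d = 2μt, so t = d/(2μ) = 0.252355 / (2 × 9.8 × 10^-8) = 1.29 million years.

1.29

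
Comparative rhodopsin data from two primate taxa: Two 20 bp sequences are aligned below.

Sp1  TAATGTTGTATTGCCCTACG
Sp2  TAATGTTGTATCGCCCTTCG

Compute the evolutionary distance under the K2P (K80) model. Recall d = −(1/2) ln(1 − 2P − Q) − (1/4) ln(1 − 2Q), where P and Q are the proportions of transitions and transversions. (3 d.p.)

Of 20 sites, 1 differences are transitions and 1 are transversions, so P = 1/20 = 0.05 and Q = 1/20 = 0.05.
Under the Kimura two-parameter model, d = −½ ln(1 − 2P − Q) − ¼ ln(1 − 2Q).
1 − 2P − Q = 0.85, giving −½ ln(0.85) = 0.081259.
1 − 2Q = 0.9, giving −¼ ln(0.9) = 0.026340.
d = 0.081259 + 0.026340 = 0.107599.

0.108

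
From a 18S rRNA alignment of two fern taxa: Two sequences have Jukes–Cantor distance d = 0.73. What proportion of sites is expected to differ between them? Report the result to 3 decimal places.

0.467

p = (3/4)(1 − e^(−4d/3)) = 0.75 × (1 − e^(-0.973333)) = 0.75 × (1 − 0.377822) = 0.466634.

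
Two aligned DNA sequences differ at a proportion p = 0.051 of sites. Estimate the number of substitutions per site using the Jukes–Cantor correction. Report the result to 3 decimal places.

d = −(3/4) ln(1 − 4p/3) = −0.75 ln(1 − 0.068) = −0.75 ln(0.932)
  = −0.75 × (-0.070422) = 0.052817 substitutions/site.

0.053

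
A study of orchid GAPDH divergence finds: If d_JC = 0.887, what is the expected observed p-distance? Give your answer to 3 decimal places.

0.520

p = (3/4)(1 − e^(−4d/3)) = 0.75 × (1 − e^(-1.182667)) = 0.75 × (1 − 0.306460) = 0.520155.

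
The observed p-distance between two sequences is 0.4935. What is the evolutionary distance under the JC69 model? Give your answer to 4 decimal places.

0.8047

d = −(3/4) ln(1 − 4p/3) = −0.75 ln(1 − 0.658) = −0.75 ln(0.342)
  = −0.75 × (-1.072945) = 0.804709 substitutions/site.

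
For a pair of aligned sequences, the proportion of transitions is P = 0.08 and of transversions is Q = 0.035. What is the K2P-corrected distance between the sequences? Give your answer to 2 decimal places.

0.13

Under the Kimura two-parameter model, d = −½ ln(1 − 2P − Q) − ¼ ln(1 − 2Q).
1 − 2P − Q = 0.805, giving −½ ln(0.805) = 0.108457.
1 − 2Q = 0.93, giving −¼ ln(0.93) = 0.018143.
d = 0.108457 + 0.018143 = 0.126600.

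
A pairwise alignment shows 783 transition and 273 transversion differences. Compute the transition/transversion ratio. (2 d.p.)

R = 783/273 = 2.868131… ≈ 2.87 (to 2 d.p.).

2.87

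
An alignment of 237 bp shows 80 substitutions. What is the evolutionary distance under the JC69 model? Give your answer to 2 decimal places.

p = 80/237 ≈ 0.337553.
d = −(3/4) ln(1 − 4p/3) = −0.75 ln(1 − 0.450071) = −0.75 ln(0.549929)
  = −0.75 × (-0.597966) = 0.448475 substitutions/site.

0.45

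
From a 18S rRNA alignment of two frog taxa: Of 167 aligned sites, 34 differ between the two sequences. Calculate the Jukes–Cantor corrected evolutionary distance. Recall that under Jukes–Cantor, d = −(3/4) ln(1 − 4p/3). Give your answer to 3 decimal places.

0.238

p = 34/167 ≈ 0.203593.
d = −(3/4) ln(1 − 4p/3) = −0.75 ln(1 − 0.271457) = −0.75 ln(0.728543)
  = −0.75 × (-0.316709) = 0.237532 substitutions/site.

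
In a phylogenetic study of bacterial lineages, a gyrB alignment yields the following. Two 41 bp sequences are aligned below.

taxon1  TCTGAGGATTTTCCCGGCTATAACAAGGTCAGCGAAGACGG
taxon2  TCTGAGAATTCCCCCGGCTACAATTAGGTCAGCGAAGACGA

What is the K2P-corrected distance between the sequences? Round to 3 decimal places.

0.203

Of 41 sites, 6 differences are transitions and 1 are transversions, so P = 6/41 ≈ 0.146341 and Q = 1/41 ≈ 0.02439.
Under the Kimura two-parameter model, d = −½ ln(1 − 2P − Q) − ¼ ln(1 − 2Q).
1 − 2P − Q = 0.682928, giving −½ ln(0.682928) = 0.190683.
1 − 2Q = 0.95122, giving −¼ ln(0.95122) = 0.012502.
d = 0.190683 + 0.012502 = 0.203185.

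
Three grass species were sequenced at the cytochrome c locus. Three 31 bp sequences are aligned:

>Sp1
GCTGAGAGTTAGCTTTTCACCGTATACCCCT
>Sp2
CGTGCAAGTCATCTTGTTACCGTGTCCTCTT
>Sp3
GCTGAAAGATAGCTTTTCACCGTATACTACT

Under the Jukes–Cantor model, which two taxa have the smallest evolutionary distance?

Sp1–Sp2: 12/31 differ, p = 0.387, d = 0.544.
Sp1–Sp3: 4/31 differ, p = 0.129, d = 0.142.
Sp2–Sp3: 12/31 differ, p = 0.387, d = 0.544.
The smallest distance is between Sp1 and Sp3.

Sp1 and Sp3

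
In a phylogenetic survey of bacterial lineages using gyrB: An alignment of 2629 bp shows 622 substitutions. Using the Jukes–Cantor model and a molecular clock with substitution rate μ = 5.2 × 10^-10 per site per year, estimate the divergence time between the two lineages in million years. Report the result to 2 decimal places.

p = 622/2629 ≈ 0.236592.
d = −(3/4) ln(1 − 4p/3) = −0.75 ln(1 − 0.315456) = −0.75 ln(0.684544)
  = −0.75 × (-0.379002) = 0.284252 substitutions/site.
Under a molecular clock d = 2μt, so t = d/(2μ) = 0.284252 / (2 × 5.2 × 10^-10) = 273.32 million years.

273.32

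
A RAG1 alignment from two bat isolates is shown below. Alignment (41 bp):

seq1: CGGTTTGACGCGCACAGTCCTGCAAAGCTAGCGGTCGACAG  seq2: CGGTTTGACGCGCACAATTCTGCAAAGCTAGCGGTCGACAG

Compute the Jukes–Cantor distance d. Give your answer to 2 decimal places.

0.05

The sequences differ at 2 of 41 sites (17, 19), so p = 2/41 ≈ 0.04878.
d = −(3/4) ln(1 − 4p/3) = −0.75 ln(1 − 0.06504) = −0.75 ln(0.93496)
  = −0.75 × (-0.067252) = 0.050439 substitutions/site.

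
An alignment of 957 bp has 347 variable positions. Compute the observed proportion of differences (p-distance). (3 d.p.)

p = 347/957 = 0.362591… ≈ 0.363 (to 3 d.p.).

0.363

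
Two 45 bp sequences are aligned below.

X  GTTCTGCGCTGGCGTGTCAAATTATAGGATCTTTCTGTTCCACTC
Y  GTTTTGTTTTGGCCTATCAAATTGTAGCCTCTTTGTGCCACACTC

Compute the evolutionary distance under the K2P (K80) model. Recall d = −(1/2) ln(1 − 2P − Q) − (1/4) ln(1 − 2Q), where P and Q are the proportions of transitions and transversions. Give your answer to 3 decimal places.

Of 45 sites, 7 differences are transitions and 6 are transversions, so P = 7/45 ≈ 0.155556 and Q = 6/45 ≈ 0.133333.
Under the Kimura two-parameter model, d = −½ ln(1 − 2P − Q) − ¼ ln(1 − 2Q).
1 − 2P − Q = 0.555555, giving −½ ln(0.555555) = 0.293894.
1 − 2Q = 0.733334, giving −¼ ln(0.733334) = 0.077539.
d = 0.293894 + 0.077539 = 0.371433.

0.371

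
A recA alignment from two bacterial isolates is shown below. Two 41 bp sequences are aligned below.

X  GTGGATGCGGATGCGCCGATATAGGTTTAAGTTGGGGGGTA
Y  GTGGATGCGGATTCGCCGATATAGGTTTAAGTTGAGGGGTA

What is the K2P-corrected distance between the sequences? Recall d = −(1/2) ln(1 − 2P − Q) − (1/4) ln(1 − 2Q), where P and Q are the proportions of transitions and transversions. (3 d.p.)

Of 41 sites, 1 differences are transitions and 1 are transversions, so P = 1/41 ≈ 0.02439 and Q = 1/41 ≈ 0.02439.
Under the Kimura two-parameter model, d = −½ ln(1 − 2P − Q) − ¼ ln(1 − 2Q).
1 − 2P − Q = 0.92683, giving −½ ln(0.92683) = 0.037993.
1 − 2Q = 0.95122, giving −¼ ln(0.95122) = 0.012502.
d = 0.037993 + 0.012502 = 0.050495.

0.050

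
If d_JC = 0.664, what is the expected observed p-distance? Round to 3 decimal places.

p = (3/4)(1 − e^(−4d/3)) = 0.75 × (1 − e^(-0.885333)) = 0.75 × (1 − 0.412577) = 0.440567.

0.441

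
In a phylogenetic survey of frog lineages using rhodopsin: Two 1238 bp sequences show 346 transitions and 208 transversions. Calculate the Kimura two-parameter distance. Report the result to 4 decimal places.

0.7515

P = 346/1238 ≈ 0.279483 and Q = 208/1238 ≈ 0.168013.
Under the Kimura two-parameter model, d = −½ ln(1 − 2P − Q) − ¼ ln(1 − 2Q).
1 − 2P − Q = 0.273021, giving −½ ln(0.273021) = 0.649103.
1 − 2Q = 0.663974, giving −¼ ln(0.663974) = 0.102378.
d = 0.649103 + 0.102378 = 0.751481.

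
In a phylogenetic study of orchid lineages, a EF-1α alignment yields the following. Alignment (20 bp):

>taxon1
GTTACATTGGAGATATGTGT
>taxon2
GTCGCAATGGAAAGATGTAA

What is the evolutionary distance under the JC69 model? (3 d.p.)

0.471

The sequences differ at 7 of 20 sites (3, 4, 7, 12, 14, 19, 20), so p = 7/20 = 0.35.
d = −(3/4) ln(1 − 4p/3) = −0.75 ln(1 − 0.466667) = −0.75 ln(0.533333)
  = −0.75 × (-0.628609) = 0.471457 substitutions/site.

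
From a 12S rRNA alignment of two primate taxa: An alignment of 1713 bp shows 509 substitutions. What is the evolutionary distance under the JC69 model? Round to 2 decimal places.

p = 509/1713 ≈ 0.29714.
d = −(3/4) ln(1 − 4p/3) = −0.75 ln(1 − 0.396187) = −0.75 ln(0.603813)
  = −0.75 × (-0.504491) = 0.378368 substitutions/site.

0.38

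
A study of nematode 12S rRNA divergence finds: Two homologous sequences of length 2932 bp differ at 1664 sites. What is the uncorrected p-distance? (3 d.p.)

0.568

p = 1664/2932 = 0.567530… ≈ 0.568 (to 3 d.p.).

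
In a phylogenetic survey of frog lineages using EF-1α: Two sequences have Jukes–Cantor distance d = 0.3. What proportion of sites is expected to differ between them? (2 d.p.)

p = (3/4)(1 − e^(−4d/3)) = 0.75 × (1 − e^(-0.4)) = 0.75 × (1 − 0.670320) = 0.247260.

0.25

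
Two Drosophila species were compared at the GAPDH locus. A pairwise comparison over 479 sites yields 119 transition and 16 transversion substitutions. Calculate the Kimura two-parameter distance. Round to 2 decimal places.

0.40

P = 119/479 ≈ 0.248434 and Q = 16/479 ≈ 0.033403.
Under the Kimura two-parameter model, d = −½ ln(1 − 2P − Q) − ¼ ln(1 − 2Q).
1 − 2P − Q = 0.469729, giving −½ ln(0.469729) = 0.377800.
1 − 2Q = 0.933194, giving −¼ ln(0.933194) = 0.017286.
d = 0.377800 + 0.017286 = 0.395086.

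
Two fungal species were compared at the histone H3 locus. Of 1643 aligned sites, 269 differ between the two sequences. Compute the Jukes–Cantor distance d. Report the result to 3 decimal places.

p = 269/1643 ≈ 0.163725.
d = −(3/4) ln(1 − 4p/3) = −0.75 ln(1 − 0.2183) = −0.75 ln(0.7817)
  = −0.75 × (-0.246284) = 0.184713 substitutions/site.

0.185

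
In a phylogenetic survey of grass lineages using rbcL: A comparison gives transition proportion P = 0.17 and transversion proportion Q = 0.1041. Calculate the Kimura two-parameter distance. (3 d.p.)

Under the Kimura two-parameter model, d = −½ ln(1 − 2P − Q) − ¼ ln(1 − 2Q).
1 − 2P − Q = 0.5559, giving −½ ln(0.5559) = 0.293583.
1 − 2Q = 0.7918, giving −¼ ln(0.7918) = 0.058362.
d = 0.293583 + 0.058362 = 0.351945.

0.352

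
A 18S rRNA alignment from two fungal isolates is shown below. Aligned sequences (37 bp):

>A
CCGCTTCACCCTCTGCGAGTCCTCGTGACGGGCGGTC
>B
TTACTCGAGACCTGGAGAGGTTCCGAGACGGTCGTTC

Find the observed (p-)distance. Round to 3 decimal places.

0.486

The sequences differ at 18 of 37 positions.
p = 18/37 = 0.486486… ≈ 0.486 (to 3 d.p.).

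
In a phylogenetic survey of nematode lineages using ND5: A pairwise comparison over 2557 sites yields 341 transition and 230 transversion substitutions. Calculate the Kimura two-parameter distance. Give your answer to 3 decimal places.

0.270

P = 341/2557 ≈ 0.133359 and Q = 230/2557 ≈ 0.089949.
Under the Kimura two-parameter model, d = −½ ln(1 − 2P − Q) − ¼ ln(1 − 2Q).
1 − 2P − Q = 0.643333, giving −½ ln(0.643333) = 0.220546.
1 − 2Q = 0.820102, giving −¼ ln(0.820102) = 0.049582.
d = 0.220546 + 0.049582 = 0.270128.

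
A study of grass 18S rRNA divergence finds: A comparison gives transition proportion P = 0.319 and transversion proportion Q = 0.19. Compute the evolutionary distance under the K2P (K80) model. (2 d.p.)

1.00

Under the Kimura two-parameter model, d = −½ ln(1 − 2P − Q) − ¼ ln(1 − 2Q).
1 − 2P − Q = 0.172, giving −½ ln(0.172) = 0.880130.
1 − 2Q = 0.62, giving −¼ ln(0.62) = 0.119509.
d = 0.880130 + 0.119509 = 0.999639.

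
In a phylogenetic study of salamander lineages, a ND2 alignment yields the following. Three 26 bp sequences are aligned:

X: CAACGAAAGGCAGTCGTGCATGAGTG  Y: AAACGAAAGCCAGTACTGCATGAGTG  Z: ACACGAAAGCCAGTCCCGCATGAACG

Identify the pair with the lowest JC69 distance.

X–Y: 4/26 differ, p = 0.154, d = 0.172.
X–Z: 7/26 differ, p = 0.269, d = 0.334.
Y–Z: 5/26 differ, p = 0.192, d = 0.222.
The smallest distance is between X and Y.

X and Y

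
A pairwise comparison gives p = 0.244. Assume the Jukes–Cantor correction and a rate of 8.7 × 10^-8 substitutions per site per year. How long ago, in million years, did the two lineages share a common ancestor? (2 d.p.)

d = −(3/4) ln(1 − 4p/3) = −0.75 ln(1 − 0.325333) = −0.75 ln(0.674667)
  = −0.75 × (-0.393536) = 0.295152 substitutions/site.
Under a molecular clock d = 2μt, so t = d/(2μ) = 0.295152 / (2 × 8.7 × 10^-8) = 1.70 million years.

1.70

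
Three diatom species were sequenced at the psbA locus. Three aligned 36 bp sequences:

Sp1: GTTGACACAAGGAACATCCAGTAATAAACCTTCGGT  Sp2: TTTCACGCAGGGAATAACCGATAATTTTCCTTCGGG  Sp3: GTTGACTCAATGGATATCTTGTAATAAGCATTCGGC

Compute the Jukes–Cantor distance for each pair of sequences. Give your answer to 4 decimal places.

d(Sp1,Sp2) = 0.4408, d(Sp1,Sp3) = 0.3041, d(Sp2,Sp3) = 0.6082

Sp1–Sp2: 12/36 sites differ → p ≈ 0.333333, d = −0.75 ln(1 − 0.444444) = 0.440839 ≈ 0.4408.
Sp1–Sp3: 9/36 sites differ → p = 0.25, d = −0.75 ln(1 − 0.333333) = 0.304098 ≈ 0.3041.
Sp2–Sp3: 15/36 sites differ → p ≈ 0.416667, d = −0.75 ln(1 − 0.555556) = 0.608198 ≈ 0.6082.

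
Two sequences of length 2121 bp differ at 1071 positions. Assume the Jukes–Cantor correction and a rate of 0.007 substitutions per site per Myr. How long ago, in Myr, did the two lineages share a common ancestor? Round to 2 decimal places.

p = 1071/2121 ≈ 0.50495.
d = −(3/4) ln(1 − 4p/3) = −0.75 ln(1 − 0.673267) = −0.75 ln(0.326733)
  = −0.75 × (-1.118612) = 0.838959 substitutions/site.
Under a molecular clock d = 2μt, so t = d/(2μ) = 0.838959 / (2 × 0.007) = 59.93 Myr.

59.93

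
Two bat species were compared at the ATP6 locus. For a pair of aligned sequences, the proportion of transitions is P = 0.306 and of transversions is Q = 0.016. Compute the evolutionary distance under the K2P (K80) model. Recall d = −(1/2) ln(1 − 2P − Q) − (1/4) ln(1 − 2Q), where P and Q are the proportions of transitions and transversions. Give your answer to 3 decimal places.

0.503

Under the Kimura two-parameter model, d = −½ ln(1 − 2P − Q) − ¼ ln(1 − 2Q).
1 − 2P − Q = 0.372, giving −½ ln(0.372) = 0.494431.
1 − 2Q = 0.968, giving −¼ ln(0.968) = 0.008131.
d = 0.494431 + 0.008131 = 0.502562.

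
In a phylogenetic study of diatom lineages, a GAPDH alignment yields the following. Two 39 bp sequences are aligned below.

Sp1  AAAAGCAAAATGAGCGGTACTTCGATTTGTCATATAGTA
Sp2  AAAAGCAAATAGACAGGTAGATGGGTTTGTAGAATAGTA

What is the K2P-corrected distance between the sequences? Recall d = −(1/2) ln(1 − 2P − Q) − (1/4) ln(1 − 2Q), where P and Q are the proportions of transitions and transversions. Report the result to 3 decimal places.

0.357

Of 39 sites, 2 differences are transitions and 9 are transversions, so P = 2/39 ≈ 0.051282 and Q = 9/39 ≈ 0.230769.
Under the Kimura two-parameter model, d = −½ ln(1 − 2P − Q) − ¼ ln(1 − 2Q).
1 − 2P − Q = 0.666667, giving −½ ln(0.666667) = 0.202732.
1 − 2Q = 0.538462, giving −¼ ln(0.538462) = 0.154760.
d = 0.202732 + 0.154760 = 0.357492.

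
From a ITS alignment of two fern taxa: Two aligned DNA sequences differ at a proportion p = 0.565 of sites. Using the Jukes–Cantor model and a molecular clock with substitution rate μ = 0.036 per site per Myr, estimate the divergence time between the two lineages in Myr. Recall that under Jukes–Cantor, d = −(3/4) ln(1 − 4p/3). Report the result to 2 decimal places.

14.58

d = −(3/4) ln(1 − 4p/3) = −0.75 ln(1 − 0.753333) = −0.75 ln(0.246667)
  = −0.75 × (-1.399716) = 1.049787 substitutions/site.
Under a molecular clock d = 2μt, so t = d/(2μ) = 1.049787 / (2 × 0.036) = 14.58 Myr.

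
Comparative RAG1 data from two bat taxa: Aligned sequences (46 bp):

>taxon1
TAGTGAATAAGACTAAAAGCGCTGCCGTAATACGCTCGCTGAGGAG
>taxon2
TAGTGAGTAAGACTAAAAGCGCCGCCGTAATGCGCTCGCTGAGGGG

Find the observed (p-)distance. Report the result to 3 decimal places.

The sequences differ at 4 of 46 positions (sites 7, 23, 32, 45).
p = 4/46 = 0.086956… ≈ 0.087 (to 3 d.p.).

0.087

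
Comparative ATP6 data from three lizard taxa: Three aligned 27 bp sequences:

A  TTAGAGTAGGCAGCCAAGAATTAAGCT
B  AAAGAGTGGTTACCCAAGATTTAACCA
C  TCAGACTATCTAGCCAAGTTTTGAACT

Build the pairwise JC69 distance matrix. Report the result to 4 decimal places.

A–B: 9/27 sites differ → p ≈ 0.333333, d = −0.75 ln(1 − 0.444444) = 0.440839 ≈ 0.4408.
A–C: 9/27 sites differ → p ≈ 0.333333, d = −0.75 ln(1 − 0.444444) = 0.440839 ≈ 0.4408.
B–C: 11/27 sites differ → p ≈ 0.407407, d = −0.75 ln(1 − 0.543209) = 0.587647 ≈ 0.5876.

d(A,B) = 0.4408, d(A,C) = 0.4408, d(B,C) = 0.5876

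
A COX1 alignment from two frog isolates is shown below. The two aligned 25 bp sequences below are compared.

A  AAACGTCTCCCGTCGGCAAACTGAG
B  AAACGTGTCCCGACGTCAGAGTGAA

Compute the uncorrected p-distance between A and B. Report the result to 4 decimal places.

0.2400

The sequences differ at 6 of 25 positions (sites 7, 13, 16, 19, 21, 25).
p = 6/25 = 0.2400.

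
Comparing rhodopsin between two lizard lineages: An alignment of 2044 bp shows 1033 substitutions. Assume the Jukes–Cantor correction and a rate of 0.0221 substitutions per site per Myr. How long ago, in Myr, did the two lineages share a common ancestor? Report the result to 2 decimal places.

p = 1033/2044 ≈ 0.505382.
d = −(3/4) ln(1 − 4p/3) = −0.75 ln(1 − 0.673843) = −0.75 ln(0.326157)
  = −0.75 × (-1.120376) = 0.840282 substitutions/site.
Under a molecular clock d = 2μt, so t = d/(2μ) = 0.840282 / (2 × 0.0221) = 19.01 Myr.

19.01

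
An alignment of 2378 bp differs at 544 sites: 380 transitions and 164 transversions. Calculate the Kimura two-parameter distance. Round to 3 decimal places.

0.283

P = 380/2378 ≈ 0.159798 and Q = 164/2378 ≈ 0.068966.
Under the Kimura two-parameter model, d = −½ ln(1 − 2P − Q) − ¼ ln(1 − 2Q).
1 − 2P − Q = 0.611438, giving −½ ln(0.611438) = 0.245971.
1 − 2Q = 0.862068, giving −¼ ln(0.862068) = 0.037105.
d = 0.245971 + 0.037105 = 0.283076.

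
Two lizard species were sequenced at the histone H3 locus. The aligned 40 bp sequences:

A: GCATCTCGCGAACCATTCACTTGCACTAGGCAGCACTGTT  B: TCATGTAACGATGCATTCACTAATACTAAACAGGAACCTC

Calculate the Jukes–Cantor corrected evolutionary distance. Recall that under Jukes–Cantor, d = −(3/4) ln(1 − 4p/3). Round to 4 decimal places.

0.5716

The sequences differ at 16 of 40 sites, so p = 16/40 = 0.4.
d = −(3/4) ln(1 − 4p/3) = −0.75 ln(1 − 0.533333) = −0.75 ln(0.466667)
  = −0.75 × (-0.762139) = 0.571604 substitutions/site.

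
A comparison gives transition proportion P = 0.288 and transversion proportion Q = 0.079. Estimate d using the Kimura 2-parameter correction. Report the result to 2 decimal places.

0.58

Under the Kimura two-parameter model, d = −½ ln(1 − 2P − Q) − ¼ ln(1 − 2Q).
1 − 2P − Q = 0.345, giving −½ ln(0.345) = 0.532105.
1 − 2Q = 0.842, giving −¼ ln(0.842) = 0.042994.
d = 0.532105 + 0.042994 = 0.575099.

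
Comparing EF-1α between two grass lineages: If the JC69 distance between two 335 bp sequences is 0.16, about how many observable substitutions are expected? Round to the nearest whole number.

48

Invert JC69: p = (3/4)(1 − e^(−4d/3)) = 0.75 × (1 − e^(-0.213333)) = 0.75 × (1 − 0.807887) = 0.144085.
Expected differing sites = pL ≈ 0.144085 × 335 = 48.268475 ≈ 48.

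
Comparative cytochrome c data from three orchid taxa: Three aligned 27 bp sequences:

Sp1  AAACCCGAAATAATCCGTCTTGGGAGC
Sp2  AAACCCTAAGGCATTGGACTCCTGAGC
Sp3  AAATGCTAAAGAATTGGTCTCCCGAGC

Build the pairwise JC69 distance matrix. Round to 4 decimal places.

d(Sp1,Sp2) = 0.5107, d(Sp1,Sp3) = 0.4408, d(Sp2,Sp3) = 0.2635

Sp1–Sp2: 10/27 sites differ → p ≈ 0.37037, d = −0.75 ln(1 − 0.493827) = 0.510658 ≈ 0.5107.
Sp1–Sp3: 9/27 sites differ → p ≈ 0.333333, d = −0.75 ln(1 − 0.444444) = 0.440839 ≈ 0.4408.
Sp2–Sp3: 6/27 sites differ → p ≈ 0.222222, d = −0.75 ln(1 − 0.296296) = 0.263548 ≈ 0.2635.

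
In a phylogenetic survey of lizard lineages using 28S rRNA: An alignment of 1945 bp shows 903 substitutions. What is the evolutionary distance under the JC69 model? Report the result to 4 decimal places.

p = 903/1945 ≈ 0.464267.
d = −(3/4) ln(1 − 4p/3) = −0.75 ln(1 − 0.619023) = −0.75 ln(0.380977)
  = −0.75 × (-0.965016) = 0.723762 substitutions/site.

0.7238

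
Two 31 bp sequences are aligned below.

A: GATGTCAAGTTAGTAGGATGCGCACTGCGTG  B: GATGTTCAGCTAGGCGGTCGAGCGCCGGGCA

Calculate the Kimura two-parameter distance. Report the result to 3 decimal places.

0.640

Of 31 sites, 7 differences are transitions and 6 are transversions, so P = 7/31 ≈ 0.225806 and Q = 6/31 ≈ 0.193548.
Under the Kimura two-parameter model, d = −½ ln(1 − 2P − Q) − ¼ ln(1 − 2Q).
1 − 2P − Q = 0.35484, giving −½ ln(0.35484) = 0.518044.
1 − 2Q = 0.612904, giving −¼ ln(0.612904) = 0.122387.
d = 0.518044 + 0.122387 = 0.640431.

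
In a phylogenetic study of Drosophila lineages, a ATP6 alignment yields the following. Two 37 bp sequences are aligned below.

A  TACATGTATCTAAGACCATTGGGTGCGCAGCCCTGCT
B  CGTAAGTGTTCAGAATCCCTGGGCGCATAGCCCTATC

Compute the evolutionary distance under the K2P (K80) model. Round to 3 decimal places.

1.285

Of 37 sites, 16 differences are transitions and 2 are transversions, so P = 16/37 ≈ 0.432432 and Q = 2/37 ≈ 0.054054.
Under the Kimura two-parameter model, d = −½ ln(1 − 2P − Q) − ¼ ln(1 − 2Q).
1 − 2P − Q = 0.081082, giving −½ ln(0.081082) = 1.256147.
1 − 2Q = 0.891892, giving −¼ ln(0.891892) = 0.028603.
d = 1.256147 + 0.028603 = 1.284750.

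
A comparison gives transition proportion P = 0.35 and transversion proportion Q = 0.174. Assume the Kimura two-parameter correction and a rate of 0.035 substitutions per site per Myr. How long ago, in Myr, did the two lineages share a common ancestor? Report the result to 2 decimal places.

16.32

Under the Kimura two-parameter model, d = −½ ln(1 − 2P − Q) − ¼ ln(1 − 2Q).
1 − 2P − Q = 0.126, giving −½ ln(0.126) = 1.035737.
1 − 2Q = 0.652, giving −¼ ln(0.652) = 0.106928.
d = 1.035737 + 0.106928 = 1.142665.
Under a molecular clock d = 2μt, so t = d/(2μ) = 1.142665 / (2 × 0.035) = 16.32 Myr.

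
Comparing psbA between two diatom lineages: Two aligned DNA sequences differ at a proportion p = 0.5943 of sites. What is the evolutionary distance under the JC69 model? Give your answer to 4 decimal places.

1.1791

d = −(3/4) ln(1 − 4p/3) = −0.75 ln(1 − 0.7924) = −0.75 ln(0.2076)
  = −0.75 × (-1.572142) = 1.179107 substitutions/site.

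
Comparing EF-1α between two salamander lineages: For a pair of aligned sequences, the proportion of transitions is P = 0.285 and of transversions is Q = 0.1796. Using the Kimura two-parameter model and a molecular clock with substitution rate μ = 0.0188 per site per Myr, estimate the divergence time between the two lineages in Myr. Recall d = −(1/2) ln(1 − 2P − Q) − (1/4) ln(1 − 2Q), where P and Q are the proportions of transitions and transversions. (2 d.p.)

21.37

Under the Kimura two-parameter model, d = −½ ln(1 − 2P − Q) − ¼ ln(1 − 2Q).
1 − 2P − Q = 0.2504, giving −½ ln(0.2504) = 0.692348.
1 − 2Q = 0.6408, giving −¼ ln(0.6408) = 0.111259.
d = 0.692348 + 0.111259 = 0.803607.
Under a molecular clock d = 2μt, so t = d/(2μ) = 0.803607 / (2 × 0.0188) = 21.37 Myr.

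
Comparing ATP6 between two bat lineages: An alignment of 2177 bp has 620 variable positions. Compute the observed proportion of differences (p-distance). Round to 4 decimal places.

p = 620/2177 = 0.284795… ≈ 0.2848 (to 4 d.p.).

0.2848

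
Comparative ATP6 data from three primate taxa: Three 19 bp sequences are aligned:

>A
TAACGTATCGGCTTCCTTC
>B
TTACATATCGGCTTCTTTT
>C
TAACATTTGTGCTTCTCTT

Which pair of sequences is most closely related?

A and B

A–B: 4/19 differ, p = 0.211, d = 0.247.
A–C: 7/19 differ, p = 0.368, d = 0.507.
B–C: 5/19 differ, p = 0.263, d = 0.324.
The smallest distance is between A and B.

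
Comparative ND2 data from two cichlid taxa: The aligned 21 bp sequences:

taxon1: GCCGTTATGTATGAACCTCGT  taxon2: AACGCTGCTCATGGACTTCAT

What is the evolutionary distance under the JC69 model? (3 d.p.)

The sequences differ at 10 of 21 sites (1, 2, 5, 7, 8, 9, 10, 14, 17, 20), so p = 10/21 ≈ 0.47619.
d = −(3/4) ln(1 − 4p/3) = −0.75 ln(1 − 0.63492) = −0.75 ln(0.36508)
  = −0.75 × (-1.007639) = 0.755729 substitutions/site.

0.756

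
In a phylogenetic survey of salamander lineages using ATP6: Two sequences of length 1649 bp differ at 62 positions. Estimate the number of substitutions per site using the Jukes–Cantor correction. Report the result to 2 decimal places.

p = 62/1649 ≈ 0.037599.
d = −(3/4) ln(1 − 4p/3) = −0.75 ln(1 − 0.050132) = −0.75 ln(0.949868)
  = −0.75 × (-0.051432) = 0.038574 substitutions/site.

0.04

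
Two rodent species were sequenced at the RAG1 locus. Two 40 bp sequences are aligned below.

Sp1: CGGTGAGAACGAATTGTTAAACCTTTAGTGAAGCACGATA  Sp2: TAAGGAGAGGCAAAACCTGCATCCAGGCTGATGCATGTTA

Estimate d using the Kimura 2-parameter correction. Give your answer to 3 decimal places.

Of 40 sites, 10 differences are transitions and 12 are transversions, so P = 10/40 = 0.25 and Q = 12/40 = 0.3.
Under the Kimura two-parameter model, d = −½ ln(1 − 2P − Q) − ¼ ln(1 − 2Q).
1 − 2P − Q = 0.2, giving −½ ln(0.2) = 0.804719.
1 − 2Q = 0.4, giving −¼ ln(0.4) = 0.229073.
d = 0.804719 + 0.229073 = 1.033792.

1.034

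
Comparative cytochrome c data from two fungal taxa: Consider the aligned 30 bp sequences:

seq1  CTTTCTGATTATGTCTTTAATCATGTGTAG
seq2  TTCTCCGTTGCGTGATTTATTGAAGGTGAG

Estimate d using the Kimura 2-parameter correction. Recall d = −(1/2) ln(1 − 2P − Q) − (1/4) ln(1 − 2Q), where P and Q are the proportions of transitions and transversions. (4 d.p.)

1.0054

Of 30 sites, 3 differences are transitions and 13 are transversions, so P = 3/30 = 0.1 and Q = 13/30 ≈ 0.433333.
Under the Kimura two-parameter model, d = −½ ln(1 − 2P − Q) − ¼ ln(1 − 2Q).
1 − 2P − Q = 0.366667, giving −½ ln(0.366667) = 0.501651.
1 − 2Q = 0.133334, giving −¼ ln(0.133334) = 0.503725.
d = 0.501651 + 0.503725 = 1.005376.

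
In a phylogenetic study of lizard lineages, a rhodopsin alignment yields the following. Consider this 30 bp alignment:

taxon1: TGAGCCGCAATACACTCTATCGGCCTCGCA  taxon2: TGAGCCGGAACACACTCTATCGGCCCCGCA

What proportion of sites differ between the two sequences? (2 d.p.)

The sequences differ at 3 of 30 positions (sites 8, 11, 26).
p = 3/30 = 0.10.

0.10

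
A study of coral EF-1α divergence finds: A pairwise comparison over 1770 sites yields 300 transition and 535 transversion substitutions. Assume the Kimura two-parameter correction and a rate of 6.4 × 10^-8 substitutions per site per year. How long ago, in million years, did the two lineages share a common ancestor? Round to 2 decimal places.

P = 300/1770 ≈ 0.169492 and Q = 535/1770 ≈ 0.30226.
Under the Kimura two-parameter model, d = −½ ln(1 − 2P − Q) − ¼ ln(1 − 2Q).
1 − 2P − Q = 0.358756, giving −½ ln(0.358756) = 0.512556.
1 − 2Q = 0.39548, giving −¼ ln(0.39548) = 0.231914.
d = 0.512556 + 0.231914 = 0.744470.
Under a molecular clock d = 2μt, so t = d/(2μ) = 0.744470 / (2 × 6.4 × 10^-8) = 5.82 million years.

5.82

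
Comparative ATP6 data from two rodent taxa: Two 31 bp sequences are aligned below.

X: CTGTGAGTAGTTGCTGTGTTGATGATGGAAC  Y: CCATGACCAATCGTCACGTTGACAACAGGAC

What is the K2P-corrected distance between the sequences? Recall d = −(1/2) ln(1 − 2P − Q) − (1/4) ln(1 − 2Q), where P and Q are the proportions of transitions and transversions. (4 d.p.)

1.3871

Of 31 sites, 14 differences are transitions and 1 are transversions, so P = 14/31 ≈ 0.451613 and Q = 1/31 ≈ 0.032258.
Under the Kimura two-parameter model, d = −½ ln(1 − 2P − Q) − ¼ ln(1 − 2Q).
1 − 2P − Q = 0.064516, giving −½ ln(0.064516) = 1.370421.
1 − 2Q = 0.935484, giving −¼ ln(0.935484) = 0.016673.
d = 1.370421 + 0.016673 = 1.387094.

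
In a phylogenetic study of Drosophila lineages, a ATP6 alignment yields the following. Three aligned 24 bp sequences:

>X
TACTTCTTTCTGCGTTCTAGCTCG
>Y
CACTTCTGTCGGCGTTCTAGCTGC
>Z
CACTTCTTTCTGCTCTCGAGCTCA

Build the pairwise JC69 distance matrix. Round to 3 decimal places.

d(X,Y) = 0.244, d(X,Z) = 0.244, d(Y,Z) = 0.369

X–Y: 5/24 sites differ → p ≈ 0.208333, d = −0.75 ln(1 − 0.277777) = 0.244066 ≈ 0.244.
X–Z: 5/24 sites differ → p ≈ 0.208333, d = −0.75 ln(1 − 0.277777) = 0.244066 ≈ 0.244.
Y–Z: 7/24 sites differ → p ≈ 0.291667, d = −0.75 ln(1 − 0.388889) = 0.369358 ≈ 0.369.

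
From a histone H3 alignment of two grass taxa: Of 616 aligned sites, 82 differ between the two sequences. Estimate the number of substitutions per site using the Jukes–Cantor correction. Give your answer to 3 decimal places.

p = 82/616 ≈ 0.133117.
d = −(3/4) ln(1 − 4p/3) = −0.75 ln(1 − 0.177489) = −0.75 ln(0.822511)
  = −0.75 × (-0.195393) = 0.146545 substitutions/site.

0.147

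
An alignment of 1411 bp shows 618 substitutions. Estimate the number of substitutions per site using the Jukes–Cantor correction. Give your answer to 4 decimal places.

0.6578

p = 618/1411 ≈ 0.437987.
d = −(3/4) ln(1 − 4p/3) = −0.75 ln(1 − 0.583983) = −0.75 ln(0.416017)
  = −0.75 × (-0.877029) = 0.657772 substitutions/site.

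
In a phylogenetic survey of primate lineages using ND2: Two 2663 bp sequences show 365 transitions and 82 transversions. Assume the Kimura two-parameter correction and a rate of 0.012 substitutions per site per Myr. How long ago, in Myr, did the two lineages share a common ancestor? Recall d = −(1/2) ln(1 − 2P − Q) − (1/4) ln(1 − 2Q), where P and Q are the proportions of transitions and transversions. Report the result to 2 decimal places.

P = 365/2663 ≈ 0.137063 and Q = 82/2663 ≈ 0.030792.
Under the Kimura two-parameter model, d = −½ ln(1 − 2P − Q) − ¼ ln(1 − 2Q).
1 − 2P − Q = 0.695082, giving −½ ln(0.695082) = 0.181863.
1 − 2Q = 0.938416, giving −¼ ln(0.938416) = 0.015890.
d = 0.181863 + 0.015890 = 0.197753.
Under a molecular clock d = 2μt, so t = d/(2μ) = 0.197753 / (2 × 0.012) = 8.24 Myr.

8.24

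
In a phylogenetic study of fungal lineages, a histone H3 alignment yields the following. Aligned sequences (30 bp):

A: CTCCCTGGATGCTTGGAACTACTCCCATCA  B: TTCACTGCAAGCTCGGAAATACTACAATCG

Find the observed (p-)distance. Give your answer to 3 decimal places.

0.300

The sequences differ at 9 of 30 positions (sites 1, 4, 8, 10, 14, 19, 24, 26, 30).
p = 9/30 = 0.300.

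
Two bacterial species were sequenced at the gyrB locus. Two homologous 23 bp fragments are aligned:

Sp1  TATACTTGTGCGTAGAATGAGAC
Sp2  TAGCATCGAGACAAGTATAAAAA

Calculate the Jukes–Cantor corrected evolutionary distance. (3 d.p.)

0.892

The sequences differ at 12 of 23 sites, so p = 12/23 ≈ 0.521739.
d = −(3/4) ln(1 − 4p/3) = −0.75 ln(1 − 0.695652) = −0.75 ln(0.304348)
  = −0.75 × (-1.189583) = 0.892187 substitutions/site.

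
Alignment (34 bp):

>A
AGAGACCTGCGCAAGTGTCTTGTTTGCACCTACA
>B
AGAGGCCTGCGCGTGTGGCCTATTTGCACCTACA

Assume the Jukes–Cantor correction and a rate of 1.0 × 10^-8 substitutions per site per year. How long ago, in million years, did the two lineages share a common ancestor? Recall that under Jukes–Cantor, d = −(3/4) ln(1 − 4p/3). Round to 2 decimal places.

The sequences differ at 6 of 34 sites (5, 13, 14, 18, 20, 22), so p = 6/34 ≈ 0.176471.
d = −(3/4) ln(1 − 4p/3) = −0.75 ln(1 − 0.235295) = −0.75 ln(0.764705)
  = −0.75 × (-0.268265) = 0.201199 substitutions/site.
Under a molecular clock d = 2μt, so t = d/(2μ) = 0.201199 / (2 × 1.0 × 10^-8) = 10.06 million years.

10.06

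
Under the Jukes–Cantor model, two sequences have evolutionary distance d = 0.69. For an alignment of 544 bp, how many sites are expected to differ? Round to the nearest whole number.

245

Invert JC69: p = (3/4)(1 − e^(−4d/3)) = 0.75 × (1 − e^(-0.92)) = 0.75 × (1 − 0.398519) = 0.451111.
Expected differing sites = pL ≈ 0.451111 × 544 = 245.404384 ≈ 245.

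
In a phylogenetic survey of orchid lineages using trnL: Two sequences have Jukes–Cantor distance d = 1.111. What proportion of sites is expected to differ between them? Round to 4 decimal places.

0.5795

p = (3/4)(1 − e^(−4d/3)) = 0.75 × (1 − e^(-1.481333)) = 0.75 × (1 − 0.227334) = 0.579500.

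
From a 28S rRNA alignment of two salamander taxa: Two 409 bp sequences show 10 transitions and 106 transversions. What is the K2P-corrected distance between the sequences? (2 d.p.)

0.37

P = 10/409 ≈ 0.02445 and Q = 106/409 ≈ 0.259169.
Under the Kimura two-parameter model, d = −½ ln(1 − 2P − Q) − ¼ ln(1 − 2Q).
1 − 2P − Q = 0.691931, giving −½ ln(0.691931) = 0.184135.
1 − 2Q = 0.481662, giving −¼ ln(0.481662) = 0.182628.
d = 0.184135 + 0.182628 = 0.366763.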